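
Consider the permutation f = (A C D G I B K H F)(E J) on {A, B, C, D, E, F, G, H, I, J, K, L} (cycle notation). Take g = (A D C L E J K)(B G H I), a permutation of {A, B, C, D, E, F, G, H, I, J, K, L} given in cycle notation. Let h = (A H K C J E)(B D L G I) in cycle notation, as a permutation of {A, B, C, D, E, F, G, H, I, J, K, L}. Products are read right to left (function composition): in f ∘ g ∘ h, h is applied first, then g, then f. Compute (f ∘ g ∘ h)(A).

Apply the permutations in order: h(A) = H, then g(H) = I, then f(I) = B. So (f ∘ g ∘ h)(A) = B.

B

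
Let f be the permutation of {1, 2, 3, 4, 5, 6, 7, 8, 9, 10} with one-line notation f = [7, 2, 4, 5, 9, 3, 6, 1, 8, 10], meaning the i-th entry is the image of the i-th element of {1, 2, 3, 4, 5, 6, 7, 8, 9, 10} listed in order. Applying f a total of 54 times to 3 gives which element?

Tracing 3 → 4 → … returns to 3 after 8 steps, so 3 lies in an 8-cycle (1, 7, 6, 3, 4, 5, 9, 8).
On an 8-cycle, f^8 is the identity, so f^54 = f^6 there (54 ≡ 6 mod 8).
Stepping 6 places around the cycle: 3 → 4 → 5 → 9 → 8 → 1 → 7.

7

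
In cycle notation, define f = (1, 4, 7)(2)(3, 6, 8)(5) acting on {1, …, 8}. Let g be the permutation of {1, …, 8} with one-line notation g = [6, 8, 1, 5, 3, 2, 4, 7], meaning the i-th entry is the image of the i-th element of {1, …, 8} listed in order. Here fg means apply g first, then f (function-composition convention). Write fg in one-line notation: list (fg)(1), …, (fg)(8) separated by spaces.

8 3 4 5 6 2 7 1

Chase each element through g then f: 1 → 6 → 8; 2 → 8 → 3; 3 → 1 → 4; 4 → 5 → 5; 5 → 3 → 6; 6 → 2 → 2; 7 → 4 → 7; 8 → 7 → 1.
Collecting the images, fg = [8 3 4 5 6 2 7 1].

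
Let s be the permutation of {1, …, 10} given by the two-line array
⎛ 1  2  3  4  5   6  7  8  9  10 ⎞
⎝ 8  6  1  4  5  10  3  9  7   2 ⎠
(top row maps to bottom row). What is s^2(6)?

Tracing 6 → 10 → … returns to 6 after 3 steps, so 6 lies in a 3-cycle (2, 6, 10).
Stepping 2 places around the cycle: 6 → 10 → 2.

2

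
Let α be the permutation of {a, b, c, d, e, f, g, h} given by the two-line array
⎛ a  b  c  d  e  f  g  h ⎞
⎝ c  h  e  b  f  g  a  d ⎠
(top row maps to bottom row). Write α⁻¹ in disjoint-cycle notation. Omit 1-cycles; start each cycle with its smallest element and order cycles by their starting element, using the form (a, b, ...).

(a, g, f, e, c)(b, d, h)

The cycle decomposition of α is (a, c, e, f, g)(b, h, d).
Reversing each cycle (and rotating so the smallest element leads) gives α⁻¹ = (a, g, f, e, c)(b, d, h).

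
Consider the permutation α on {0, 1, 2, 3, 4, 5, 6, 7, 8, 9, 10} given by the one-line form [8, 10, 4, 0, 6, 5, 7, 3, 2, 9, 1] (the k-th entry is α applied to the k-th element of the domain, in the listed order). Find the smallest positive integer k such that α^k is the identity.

14

Decomposing into disjoint cycles gives cycle lengths 7, 2, 1, 1.
The order of α is the least common multiple of its cycle lengths: lcm(7, 2) = 14.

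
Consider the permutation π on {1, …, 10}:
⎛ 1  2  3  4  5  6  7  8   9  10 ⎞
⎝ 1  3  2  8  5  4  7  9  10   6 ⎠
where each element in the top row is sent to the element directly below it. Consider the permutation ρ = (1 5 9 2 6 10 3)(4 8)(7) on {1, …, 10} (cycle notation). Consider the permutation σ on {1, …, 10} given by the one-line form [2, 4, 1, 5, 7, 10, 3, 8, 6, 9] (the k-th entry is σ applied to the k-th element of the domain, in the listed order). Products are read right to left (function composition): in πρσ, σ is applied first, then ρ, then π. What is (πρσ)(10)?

3

Chase 10: σ(10) = 9; ρ(9) = 2; π(2) = 3. Hence (πρσ)(10) = 3.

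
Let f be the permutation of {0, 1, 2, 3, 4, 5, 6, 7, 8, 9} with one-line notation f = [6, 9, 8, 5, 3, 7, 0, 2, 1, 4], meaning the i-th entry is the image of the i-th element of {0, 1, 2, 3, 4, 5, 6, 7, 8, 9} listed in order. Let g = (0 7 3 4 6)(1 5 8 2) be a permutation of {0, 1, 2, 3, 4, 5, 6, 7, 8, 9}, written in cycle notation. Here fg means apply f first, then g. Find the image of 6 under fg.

7

f(6) = 0, then g(0) = 7; composing gives (fg)(6) = 7.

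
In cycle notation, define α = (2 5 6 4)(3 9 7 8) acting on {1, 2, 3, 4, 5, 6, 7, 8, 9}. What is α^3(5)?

5 lies in the 4-cycle (2 5 6 4).
Advancing 3 steps from 5: 5 → 6 → 4 → 2.

2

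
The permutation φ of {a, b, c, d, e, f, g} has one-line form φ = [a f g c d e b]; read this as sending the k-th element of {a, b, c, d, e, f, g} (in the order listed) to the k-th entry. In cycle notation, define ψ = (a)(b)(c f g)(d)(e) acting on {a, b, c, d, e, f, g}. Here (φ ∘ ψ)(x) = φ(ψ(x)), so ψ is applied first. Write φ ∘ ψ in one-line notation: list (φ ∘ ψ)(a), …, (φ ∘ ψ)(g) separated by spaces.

(φ ∘ ψ)(x) = φ(ψ(x)). Computing each image: φ(ψ(a)) = φ(a) = a, φ(ψ(b)) = φ(b) = f, φ(ψ(c)) = φ(f) = e, φ(ψ(d)) = φ(d) = c, φ(ψ(e)) = φ(e) = d, φ(ψ(f)) = φ(g) = b, φ(ψ(g)) = φ(c) = g.
Hence φ ∘ ψ = [a f e c d b g].

a f e c d b g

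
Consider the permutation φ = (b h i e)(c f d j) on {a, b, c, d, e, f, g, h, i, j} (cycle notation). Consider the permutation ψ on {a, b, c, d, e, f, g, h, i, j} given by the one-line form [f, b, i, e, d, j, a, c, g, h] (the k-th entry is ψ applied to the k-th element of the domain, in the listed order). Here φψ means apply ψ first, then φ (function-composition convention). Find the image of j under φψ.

ψ(j) = h, then φ(h) = i; composing gives (φψ)(j) = i.

i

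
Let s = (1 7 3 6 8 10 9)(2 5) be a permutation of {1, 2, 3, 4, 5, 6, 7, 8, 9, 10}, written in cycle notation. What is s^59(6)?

9

6 lies in the 7-cycle (1 7 3 6 8 10 9).
On a 7-cycle, s^7 is the identity, so s^59 = s^3 there (59 ≡ 3 mod 7).
Stepping 3 places around the cycle: 6 → 8 → 10 → 9.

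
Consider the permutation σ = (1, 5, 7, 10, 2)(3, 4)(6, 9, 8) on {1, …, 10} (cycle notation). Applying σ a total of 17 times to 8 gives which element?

8 lies in the 3-cycle (6, 9, 8).
Since the cycle has length 3, σ^17 acts on it the same as σ^2 (17 mod 3 = 2).
Advancing 2 steps from 8: 8 → 6 → 9.

9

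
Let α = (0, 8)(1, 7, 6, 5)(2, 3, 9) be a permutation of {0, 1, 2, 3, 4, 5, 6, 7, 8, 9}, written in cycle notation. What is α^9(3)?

3

3 lies in the 3-cycle (2, 3, 9).
Since the cycle has length 3, α^9 acts on it the same as α^0 (9 mod 3 = 0).
So α^9(3) = 3.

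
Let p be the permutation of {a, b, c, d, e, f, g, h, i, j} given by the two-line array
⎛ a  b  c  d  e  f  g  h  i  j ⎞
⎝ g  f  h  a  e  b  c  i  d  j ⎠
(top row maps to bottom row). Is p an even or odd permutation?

In disjoint-cycle form the cycle lengths are 6, 2, 1, 1.
A cycle of length ℓ contributes ℓ−1 transpositions, so p is a product of 5 + 1 = 6 transpositions — even.

even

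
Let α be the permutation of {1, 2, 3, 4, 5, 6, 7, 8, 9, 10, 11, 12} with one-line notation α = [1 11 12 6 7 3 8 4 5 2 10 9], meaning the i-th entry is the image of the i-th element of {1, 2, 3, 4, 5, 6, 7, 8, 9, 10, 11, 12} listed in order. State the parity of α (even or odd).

odd

In disjoint-cycle form the cycle lengths are 8, 3, 1.
A cycle is odd iff its length is even; α has 1 even-length cycle, so sgn(α) = (−1)^1 and α is odd.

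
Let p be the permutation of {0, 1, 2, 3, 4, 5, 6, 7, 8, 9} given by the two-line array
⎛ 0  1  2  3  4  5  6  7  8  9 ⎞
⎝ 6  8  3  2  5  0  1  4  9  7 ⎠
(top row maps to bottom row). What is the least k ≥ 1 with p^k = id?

The disjoint-cycle form of p has cycle lengths 8, 2.
Since disjoint cycles commute, ord(p) = lcm(8, 2) = 8.

8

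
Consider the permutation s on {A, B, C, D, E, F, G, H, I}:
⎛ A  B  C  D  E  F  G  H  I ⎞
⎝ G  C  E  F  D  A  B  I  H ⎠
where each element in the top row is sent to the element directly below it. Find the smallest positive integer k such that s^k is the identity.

14

Decomposing into disjoint cycles gives cycle lengths 7, 2.
The order of s is the least common multiple of its cycle lengths: lcm(7, 2) = 14.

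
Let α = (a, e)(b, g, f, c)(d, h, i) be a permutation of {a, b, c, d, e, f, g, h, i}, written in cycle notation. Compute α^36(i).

i lies in the 3-cycle (d, h, i).
On a 3-cycle, α^3 is the identity, so α^36 = α^0 there (36 ≡ 0 mod 3).
So α^36(i) = i.

i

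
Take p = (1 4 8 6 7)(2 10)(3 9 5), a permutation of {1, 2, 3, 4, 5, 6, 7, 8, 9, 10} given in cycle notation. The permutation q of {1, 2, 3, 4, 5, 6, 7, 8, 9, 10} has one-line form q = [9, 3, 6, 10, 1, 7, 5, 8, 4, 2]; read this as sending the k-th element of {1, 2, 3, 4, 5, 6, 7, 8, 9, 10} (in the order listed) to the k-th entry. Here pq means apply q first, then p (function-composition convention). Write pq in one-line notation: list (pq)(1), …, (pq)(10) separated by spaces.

5 9 7 2 4 1 3 6 8 10

(pq)(x) = p(q(x)). Computing each image: p(q(1)) = p(9) = 5, p(q(2)) = p(3) = 9, p(q(3)) = p(6) = 7, p(q(4)) = p(10) = 2, p(q(5)) = p(1) = 4, p(q(6)) = p(7) = 1, p(q(7)) = p(5) = 3, p(q(8)) = p(8) = 6, p(q(9)) = p(4) = 8, p(q(10)) = p(2) = 10.
Hence pq = [5 9 7 2 4 1 3 6 8 10].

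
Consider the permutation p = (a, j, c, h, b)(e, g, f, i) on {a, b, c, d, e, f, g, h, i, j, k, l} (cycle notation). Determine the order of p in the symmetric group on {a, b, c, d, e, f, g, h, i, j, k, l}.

20

The cycle type of p is (5, 4, 1, 1, 1).
The order is lcm(5, 4) = 20.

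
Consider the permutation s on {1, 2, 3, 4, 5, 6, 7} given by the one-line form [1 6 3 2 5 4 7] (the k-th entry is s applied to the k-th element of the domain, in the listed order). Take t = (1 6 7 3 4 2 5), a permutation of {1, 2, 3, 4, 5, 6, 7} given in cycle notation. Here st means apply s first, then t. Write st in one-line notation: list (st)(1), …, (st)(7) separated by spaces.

6 7 4 5 1 2 3

(st)(x) = t(s(x)). Computing each image: t(s(1)) = t(1) = 6, t(s(2)) = t(6) = 7, t(s(3)) = t(3) = 4, t(s(4)) = t(2) = 5, t(s(5)) = t(5) = 1, t(s(6)) = t(4) = 2, t(s(7)) = t(7) = 3.
Hence st = [6 7 4 5 1 2 3].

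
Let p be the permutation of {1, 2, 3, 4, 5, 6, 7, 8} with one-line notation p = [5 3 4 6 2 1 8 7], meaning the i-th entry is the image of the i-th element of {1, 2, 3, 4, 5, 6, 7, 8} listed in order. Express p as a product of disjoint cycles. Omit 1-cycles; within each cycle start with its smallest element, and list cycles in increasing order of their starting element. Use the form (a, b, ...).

Iterating p from 1 gives 1 → 5 → 2 → 3 → 4 → 6 → 1; that is the 6-cycle (1, 5, 2, 3, 4, 6).
Repeating from the next unused element and collecting all non-trivial cycles gives (1, 5, 2, 3, 4, 6)(7, 8).

(1, 5, 2, 3, 4, 6)(7, 8)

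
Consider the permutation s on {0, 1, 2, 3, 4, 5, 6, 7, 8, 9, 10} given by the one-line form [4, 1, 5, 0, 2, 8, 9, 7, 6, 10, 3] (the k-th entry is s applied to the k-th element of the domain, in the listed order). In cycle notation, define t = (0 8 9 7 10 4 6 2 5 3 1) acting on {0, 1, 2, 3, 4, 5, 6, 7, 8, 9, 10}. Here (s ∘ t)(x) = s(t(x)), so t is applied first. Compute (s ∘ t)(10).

2

t(10) = 4, then s(4) = 2; composing gives (s ∘ t)(10) = 2.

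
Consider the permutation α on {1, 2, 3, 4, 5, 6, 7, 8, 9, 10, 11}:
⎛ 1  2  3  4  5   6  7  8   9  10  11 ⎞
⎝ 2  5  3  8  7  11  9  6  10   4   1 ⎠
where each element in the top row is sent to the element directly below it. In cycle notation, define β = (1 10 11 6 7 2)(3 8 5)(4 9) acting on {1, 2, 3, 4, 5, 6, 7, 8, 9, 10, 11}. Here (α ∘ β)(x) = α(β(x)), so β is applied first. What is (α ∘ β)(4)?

First apply β: β(4) = 9, then α(9) = 10. Thus (α ∘ β)(4) = 10.

10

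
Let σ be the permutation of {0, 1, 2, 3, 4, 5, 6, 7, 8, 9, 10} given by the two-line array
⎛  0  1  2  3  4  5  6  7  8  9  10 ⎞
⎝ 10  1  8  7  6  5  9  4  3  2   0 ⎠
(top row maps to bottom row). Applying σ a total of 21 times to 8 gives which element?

8

Tracing 8 → 3 → … returns to 8 after 7 steps, so 8 lies in a 7-cycle (2, 8, 3, 7, 4, 6, 9).
Since the cycle has length 7, σ^21 acts on it the same as σ^0 (21 mod 7 = 0).
So σ^21(8) = 8.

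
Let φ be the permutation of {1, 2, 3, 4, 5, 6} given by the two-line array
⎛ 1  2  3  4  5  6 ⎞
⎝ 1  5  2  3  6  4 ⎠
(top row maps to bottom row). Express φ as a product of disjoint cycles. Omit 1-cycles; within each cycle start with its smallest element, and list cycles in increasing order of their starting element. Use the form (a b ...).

Iterating φ from 2 gives 2 → 5 → 6 → 4 → 3 → 2; that is the 5-cycle (2 5 6 4 3).
Continuing from each remaining unvisited element yields (2 5 6 4 3).

(2 5 6 4 3)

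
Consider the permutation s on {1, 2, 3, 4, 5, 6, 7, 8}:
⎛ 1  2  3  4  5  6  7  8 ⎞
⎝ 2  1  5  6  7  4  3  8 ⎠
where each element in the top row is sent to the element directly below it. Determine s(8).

The entry below 8 in the array is 8, so s(8) = 8.

8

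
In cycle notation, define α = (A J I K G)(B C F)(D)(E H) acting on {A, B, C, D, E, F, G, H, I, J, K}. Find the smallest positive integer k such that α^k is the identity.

The disjoint cycles have lengths 5, 3, 2, 1.
Since disjoint cycles commute, ord(α) = lcm(5, 3, 2) = 30.

30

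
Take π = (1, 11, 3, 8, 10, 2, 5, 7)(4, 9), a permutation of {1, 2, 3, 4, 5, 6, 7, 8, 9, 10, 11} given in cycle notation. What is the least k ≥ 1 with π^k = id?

8

The disjoint cycles have lengths 8, 2, 1.
Since disjoint cycles commute, ord(π) = lcm(8, 2) = 8.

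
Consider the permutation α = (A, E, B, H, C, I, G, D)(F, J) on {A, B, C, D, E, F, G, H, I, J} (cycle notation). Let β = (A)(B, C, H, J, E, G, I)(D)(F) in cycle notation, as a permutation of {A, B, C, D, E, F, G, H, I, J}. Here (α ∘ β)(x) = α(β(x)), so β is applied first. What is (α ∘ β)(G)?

G

β(G) = I, then α(I) = G; composing gives (α ∘ β)(G) = G.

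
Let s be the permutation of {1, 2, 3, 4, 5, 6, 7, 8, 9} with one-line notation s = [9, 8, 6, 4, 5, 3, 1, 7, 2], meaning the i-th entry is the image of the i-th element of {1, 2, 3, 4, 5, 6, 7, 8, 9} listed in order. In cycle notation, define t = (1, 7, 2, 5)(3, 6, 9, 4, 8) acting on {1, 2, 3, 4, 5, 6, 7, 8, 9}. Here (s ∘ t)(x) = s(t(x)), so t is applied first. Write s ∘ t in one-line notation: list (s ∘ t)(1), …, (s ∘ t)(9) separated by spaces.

(s ∘ t)(x) = s(t(x)). Computing each image: s(t(1)) = s(7) = 1, s(t(2)) = s(5) = 5, s(t(3)) = s(6) = 3, s(t(4)) = s(8) = 7, s(t(5)) = s(1) = 9, s(t(6)) = s(9) = 2, s(t(7)) = s(2) = 8, s(t(8)) = s(3) = 6, s(t(9)) = s(4) = 4.
Hence s ∘ t = [1 5 3 7 9 2 8 6 4].

1 5 3 7 9 2 8 6 4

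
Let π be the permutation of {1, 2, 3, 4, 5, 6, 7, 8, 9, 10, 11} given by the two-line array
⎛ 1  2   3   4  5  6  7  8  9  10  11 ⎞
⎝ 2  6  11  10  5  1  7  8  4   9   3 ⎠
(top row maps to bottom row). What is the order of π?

The disjoint-cycle form of π has cycle lengths 3, 3, 2, 1, 1, 1.
Since disjoint cycles commute, ord(π) = lcm(3, 3, 2) = 6.

6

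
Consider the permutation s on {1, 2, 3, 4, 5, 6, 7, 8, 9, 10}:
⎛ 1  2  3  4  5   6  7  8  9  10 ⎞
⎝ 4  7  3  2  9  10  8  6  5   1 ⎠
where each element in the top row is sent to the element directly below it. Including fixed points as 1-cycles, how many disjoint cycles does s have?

The cycle decomposition is (1, 4, 2, 7, 8, 6, 10)(3)(5, 9), which has 3 cycles (counting 1-cycles).

3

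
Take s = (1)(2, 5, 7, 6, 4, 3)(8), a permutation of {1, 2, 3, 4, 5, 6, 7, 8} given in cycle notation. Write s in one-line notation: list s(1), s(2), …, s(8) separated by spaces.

Each element maps to the next entry in its cycle (wrapping to the front): 1↦1, 2↦5, 3↦2, 4↦3, 5↦7, 6↦4, 7↦6, 8↦8.
So the one-line form is 1 5 2 3 7 4 6 8.

1 5 2 3 7 4 6 8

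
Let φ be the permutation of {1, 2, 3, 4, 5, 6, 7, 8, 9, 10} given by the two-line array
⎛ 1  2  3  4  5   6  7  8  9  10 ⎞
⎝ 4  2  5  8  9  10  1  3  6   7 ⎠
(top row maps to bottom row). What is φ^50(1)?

9

Tracing 1 → 4 → … returns to 1 after 9 steps, so 1 lies in a 9-cycle (1 4 8 3 5 9 6 10 7).
On a 9-cycle, φ^9 is the identity, so φ^50 = φ^5 there (50 ≡ 5 mod 9).
Stepping 5 places around the cycle: 1 → 4 → 8 → 3 → 5 → 9.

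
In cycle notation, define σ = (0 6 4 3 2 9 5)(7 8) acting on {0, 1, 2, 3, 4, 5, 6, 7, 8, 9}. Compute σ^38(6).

6 lies in the 7-cycle (0 6 4 3 2 9 5).
Powers repeat with period 7 on this cycle, and 38 mod 7 = 3, so σ^38(6) = σ^3(6).
Advancing 3 steps from 6: 6 → 4 → 3 → 2.

2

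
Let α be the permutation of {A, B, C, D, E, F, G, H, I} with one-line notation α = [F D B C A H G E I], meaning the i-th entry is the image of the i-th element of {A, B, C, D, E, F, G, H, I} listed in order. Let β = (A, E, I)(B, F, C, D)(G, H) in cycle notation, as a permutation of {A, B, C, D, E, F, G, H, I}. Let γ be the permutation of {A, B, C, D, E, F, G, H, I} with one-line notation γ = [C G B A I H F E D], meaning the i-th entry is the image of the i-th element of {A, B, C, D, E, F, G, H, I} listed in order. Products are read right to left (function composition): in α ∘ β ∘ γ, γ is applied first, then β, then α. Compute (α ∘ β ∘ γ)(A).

Chase A: γ(A) = C; β(C) = D; α(D) = C. Hence (α ∘ β ∘ γ)(A) = C.

C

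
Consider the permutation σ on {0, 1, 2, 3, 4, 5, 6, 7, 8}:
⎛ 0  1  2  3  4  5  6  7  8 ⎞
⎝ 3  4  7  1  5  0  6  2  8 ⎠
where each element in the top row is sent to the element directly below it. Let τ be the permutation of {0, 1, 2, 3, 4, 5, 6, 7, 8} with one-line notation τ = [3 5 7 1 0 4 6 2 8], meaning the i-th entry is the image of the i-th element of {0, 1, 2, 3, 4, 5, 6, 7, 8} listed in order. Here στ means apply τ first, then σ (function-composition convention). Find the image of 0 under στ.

First apply τ: τ(0) = 3, then σ(3) = 1. Thus (στ)(0) = 1.

1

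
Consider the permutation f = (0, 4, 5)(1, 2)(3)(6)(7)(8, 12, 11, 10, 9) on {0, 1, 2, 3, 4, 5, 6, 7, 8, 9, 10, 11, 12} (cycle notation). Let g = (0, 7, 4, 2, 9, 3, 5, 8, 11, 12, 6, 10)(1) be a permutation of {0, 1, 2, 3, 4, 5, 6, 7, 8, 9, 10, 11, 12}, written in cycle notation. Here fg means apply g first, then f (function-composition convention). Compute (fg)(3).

g(3) = 5, then f(5) = 0; composing gives (fg)(3) = 0.

0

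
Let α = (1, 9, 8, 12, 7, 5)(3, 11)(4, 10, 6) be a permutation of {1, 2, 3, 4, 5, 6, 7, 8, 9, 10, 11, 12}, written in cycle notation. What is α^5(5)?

5 lies in the 6-cycle (1, 9, 8, 12, 7, 5).
Advancing 5 steps from 5: 5 → 1 → 9 → 8 → 12 → 7.

7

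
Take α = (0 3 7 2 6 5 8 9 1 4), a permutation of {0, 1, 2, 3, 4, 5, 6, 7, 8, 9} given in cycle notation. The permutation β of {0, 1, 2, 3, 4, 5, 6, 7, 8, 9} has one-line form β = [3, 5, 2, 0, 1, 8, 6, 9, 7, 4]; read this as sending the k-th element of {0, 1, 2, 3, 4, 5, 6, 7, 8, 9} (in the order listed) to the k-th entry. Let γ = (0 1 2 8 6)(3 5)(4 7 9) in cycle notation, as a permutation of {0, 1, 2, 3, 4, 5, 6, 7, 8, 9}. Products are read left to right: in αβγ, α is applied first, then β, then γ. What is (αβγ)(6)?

6

(αβγ)(6) = γ(β(α(6))). α(6) = 5, then β(5) = 8, then γ(8) = 6, so the result is 6.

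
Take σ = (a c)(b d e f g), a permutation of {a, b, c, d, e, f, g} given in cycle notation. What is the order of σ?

The cycle type of σ is (5, 2).
The order is lcm(5, 2) = 10.

10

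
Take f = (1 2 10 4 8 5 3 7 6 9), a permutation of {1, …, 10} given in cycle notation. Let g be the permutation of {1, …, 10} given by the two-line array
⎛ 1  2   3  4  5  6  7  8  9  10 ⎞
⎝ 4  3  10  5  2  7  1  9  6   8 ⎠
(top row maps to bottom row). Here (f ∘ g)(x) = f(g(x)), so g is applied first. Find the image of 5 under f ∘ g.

10

First apply g: g(5) = 2, then f(2) = 10. Thus (f ∘ g)(5) = 10.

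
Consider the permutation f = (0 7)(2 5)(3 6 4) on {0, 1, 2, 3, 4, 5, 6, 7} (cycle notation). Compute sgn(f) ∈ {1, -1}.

1

The cycle lengths are 3, 2, 2, 1.
A cycle is odd iff its length is even; f has 2 even-length cycles, so sgn(f) = (−1)^2 and f is even.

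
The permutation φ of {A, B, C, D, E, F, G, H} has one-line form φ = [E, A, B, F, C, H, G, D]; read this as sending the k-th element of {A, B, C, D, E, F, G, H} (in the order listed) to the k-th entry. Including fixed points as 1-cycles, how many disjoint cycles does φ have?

3

The cycle decomposition is (A, E, C, B)(D, F, H)(G), which has 3 cycles (counting 1-cycles).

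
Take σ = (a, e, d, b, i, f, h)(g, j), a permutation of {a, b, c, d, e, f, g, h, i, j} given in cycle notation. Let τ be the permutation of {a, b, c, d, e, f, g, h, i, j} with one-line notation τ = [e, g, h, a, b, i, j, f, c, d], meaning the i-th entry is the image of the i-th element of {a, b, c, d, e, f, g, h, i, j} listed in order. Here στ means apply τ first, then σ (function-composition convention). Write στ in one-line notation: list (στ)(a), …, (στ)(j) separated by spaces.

d j a e i f g h c b

Chase each element through τ then σ: a → e → d; b → g → j; c → h → a; d → a → e; e → b → i; f → i → f; g → j → g; h → f → h; i → c → c; j → d → b.
So στ in one-line form is d j a e i f g h c b.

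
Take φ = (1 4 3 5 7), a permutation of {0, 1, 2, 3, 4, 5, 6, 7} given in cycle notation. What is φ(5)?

7

5 appears in (1 4 3 5 7); the next entry (wrapping around) is 7.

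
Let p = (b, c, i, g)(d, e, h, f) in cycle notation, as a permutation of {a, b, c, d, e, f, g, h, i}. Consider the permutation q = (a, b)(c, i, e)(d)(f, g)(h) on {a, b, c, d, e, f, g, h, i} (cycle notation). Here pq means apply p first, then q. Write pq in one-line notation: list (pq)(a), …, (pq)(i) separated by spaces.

(pq)(x) = q(p(x)). Computing each image: q(p(a)) = q(a) = b, q(p(b)) = q(c) = i, q(p(c)) = q(i) = e, q(p(d)) = q(e) = c, q(p(e)) = q(h) = h, q(p(f)) = q(d) = d, q(p(g)) = q(b) = a, q(p(h)) = q(f) = g, q(p(i)) = q(g) = f.
Hence pq = [b i e c h d a g f].

b i e c h d a g f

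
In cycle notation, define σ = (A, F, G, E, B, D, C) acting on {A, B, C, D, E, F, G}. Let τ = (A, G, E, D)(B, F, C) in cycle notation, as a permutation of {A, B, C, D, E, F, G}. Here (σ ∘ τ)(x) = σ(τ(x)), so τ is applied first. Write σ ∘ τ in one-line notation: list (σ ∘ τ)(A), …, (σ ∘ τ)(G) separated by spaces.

E G D F C A B

Chase each element through τ then σ: A → G → E; B → F → G; C → B → D; D → A → F; E → D → C; F → C → A; G → E → B.
Collecting the images, σ ∘ τ = [E G D F C A B].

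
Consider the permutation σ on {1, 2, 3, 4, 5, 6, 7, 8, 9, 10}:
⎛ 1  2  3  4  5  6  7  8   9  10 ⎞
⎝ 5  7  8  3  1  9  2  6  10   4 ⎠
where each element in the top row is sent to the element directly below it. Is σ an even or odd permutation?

odd

In disjoint-cycle form the cycle lengths are 6, 2, 2.
A cycle is odd iff its length is even; σ has 3 even-length cycles, so sgn(σ) = (−1)^3 and σ is odd.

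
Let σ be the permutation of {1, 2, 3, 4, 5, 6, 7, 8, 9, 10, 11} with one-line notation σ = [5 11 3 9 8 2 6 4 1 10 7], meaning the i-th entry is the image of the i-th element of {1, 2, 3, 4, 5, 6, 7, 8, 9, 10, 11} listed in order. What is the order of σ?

The disjoint-cycle form of σ has cycle lengths 5, 4, 1, 1.
The order of σ is the least common multiple of its cycle lengths: lcm(5, 4) = 20.

20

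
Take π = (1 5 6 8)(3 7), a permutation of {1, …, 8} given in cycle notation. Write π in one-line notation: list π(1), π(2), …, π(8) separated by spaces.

Image by image: 1↦5, 2↦2, 3↦7, 4↦4, 5↦6, 6↦8, 7↦3, 8↦1.
So the one-line form is 5 2 7 4 6 8 3 1.

5 2 7 4 6 8 3 1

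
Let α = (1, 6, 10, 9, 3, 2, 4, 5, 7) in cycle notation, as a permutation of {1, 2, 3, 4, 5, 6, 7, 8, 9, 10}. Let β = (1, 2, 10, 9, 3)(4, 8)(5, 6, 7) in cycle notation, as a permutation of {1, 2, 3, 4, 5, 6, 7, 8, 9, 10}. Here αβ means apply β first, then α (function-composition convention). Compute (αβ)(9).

First apply β: β(9) = 3, then α(3) = 2. Thus (αβ)(9) = 2.

2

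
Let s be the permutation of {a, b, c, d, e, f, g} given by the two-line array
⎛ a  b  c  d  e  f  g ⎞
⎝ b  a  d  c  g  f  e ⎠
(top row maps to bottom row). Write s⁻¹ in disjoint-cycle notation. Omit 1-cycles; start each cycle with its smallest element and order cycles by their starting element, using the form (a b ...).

First write s in disjoint cycles: (a b)(c d)(e g).
Reversing each cycle (and rotating so the smallest element leads) gives s⁻¹ = (a b)(c d)(e g).

(a b)(c d)(e g)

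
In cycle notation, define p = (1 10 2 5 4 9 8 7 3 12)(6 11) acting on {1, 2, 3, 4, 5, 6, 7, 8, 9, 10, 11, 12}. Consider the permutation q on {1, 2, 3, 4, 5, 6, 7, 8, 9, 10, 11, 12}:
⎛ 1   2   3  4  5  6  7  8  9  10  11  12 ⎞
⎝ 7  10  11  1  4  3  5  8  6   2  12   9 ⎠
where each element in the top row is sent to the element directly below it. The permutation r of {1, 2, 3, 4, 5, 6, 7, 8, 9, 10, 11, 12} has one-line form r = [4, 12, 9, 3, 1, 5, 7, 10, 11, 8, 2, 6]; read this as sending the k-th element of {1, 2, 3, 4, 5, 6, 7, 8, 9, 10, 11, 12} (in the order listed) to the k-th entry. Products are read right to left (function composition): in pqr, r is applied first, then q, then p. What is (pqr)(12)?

Chase 12: r(12) = 6; q(6) = 3; p(3) = 12. Hence (pqr)(12) = 12.

12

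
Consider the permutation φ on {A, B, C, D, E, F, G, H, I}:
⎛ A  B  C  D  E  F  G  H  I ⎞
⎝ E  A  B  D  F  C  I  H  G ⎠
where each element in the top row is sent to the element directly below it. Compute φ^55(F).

Tracing F → C → … returns to F after 5 steps, so F lies in a 5-cycle (A, E, F, C, B).
On a 5-cycle, φ^5 is the identity, so φ^55 = φ^0 there (55 ≡ 0 mod 5).
So φ^55(F) = F.

F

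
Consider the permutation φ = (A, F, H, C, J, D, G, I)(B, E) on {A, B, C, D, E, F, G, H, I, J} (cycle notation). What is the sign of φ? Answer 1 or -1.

The cycle lengths are 8, 2.
A cycle is odd iff its length is even; φ has 2 even-length cycles, so sgn(φ) = (−1)^2 and φ is even.

1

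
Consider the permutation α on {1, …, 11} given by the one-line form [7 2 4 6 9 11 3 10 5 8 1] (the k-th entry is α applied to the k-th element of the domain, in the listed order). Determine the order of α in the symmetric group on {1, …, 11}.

6

The disjoint-cycle form of α has cycle lengths 6, 2, 2, 1.
The order of α is the least common multiple of its cycle lengths: lcm(6, 2, 2) = 6.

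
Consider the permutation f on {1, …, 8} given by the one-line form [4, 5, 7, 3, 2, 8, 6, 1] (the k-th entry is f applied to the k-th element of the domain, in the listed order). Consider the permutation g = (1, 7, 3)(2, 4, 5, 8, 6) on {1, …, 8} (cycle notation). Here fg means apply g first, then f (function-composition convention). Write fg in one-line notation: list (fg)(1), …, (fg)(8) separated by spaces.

6 3 4 2 1 5 7 8

Chase each element through g then f: 1 → 7 → 6; 2 → 4 → 3; 3 → 1 → 4; 4 → 5 → 2; 5 → 8 → 1; 6 → 2 → 5; 7 → 3 → 7; 8 → 6 → 8.
Collecting the images, fg = [6 3 4 2 1 5 7 8].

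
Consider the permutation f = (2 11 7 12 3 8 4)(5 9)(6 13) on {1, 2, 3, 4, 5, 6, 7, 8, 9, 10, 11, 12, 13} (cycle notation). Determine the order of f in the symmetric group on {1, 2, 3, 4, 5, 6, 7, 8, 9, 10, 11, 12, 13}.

The cycle type of f is (7, 2, 2, 1, 1).
The order is lcm(7, 2, 2) = 14.

14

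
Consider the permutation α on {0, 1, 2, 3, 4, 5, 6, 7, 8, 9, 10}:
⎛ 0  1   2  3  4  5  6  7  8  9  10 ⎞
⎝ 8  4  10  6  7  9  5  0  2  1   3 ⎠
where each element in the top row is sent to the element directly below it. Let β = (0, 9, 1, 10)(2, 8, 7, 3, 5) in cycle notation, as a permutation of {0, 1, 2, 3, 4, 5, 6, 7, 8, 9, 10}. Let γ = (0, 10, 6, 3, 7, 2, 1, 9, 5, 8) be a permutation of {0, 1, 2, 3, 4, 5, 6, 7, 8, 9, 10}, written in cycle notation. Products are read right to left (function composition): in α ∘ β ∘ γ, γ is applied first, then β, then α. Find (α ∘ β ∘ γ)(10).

Chase 10: γ(10) = 6; β(6) = 6; α(6) = 5. Hence (α ∘ β ∘ γ)(10) = 5.

5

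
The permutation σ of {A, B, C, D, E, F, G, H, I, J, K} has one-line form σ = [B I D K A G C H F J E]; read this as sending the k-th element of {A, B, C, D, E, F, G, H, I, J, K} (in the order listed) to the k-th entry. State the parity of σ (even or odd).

even

In disjoint-cycle form the cycle lengths are 9, 1, 1.
A cycle is odd iff its length is even; σ has 0 even-length cycles, so sgn(σ) = (−1)^0 and σ is even.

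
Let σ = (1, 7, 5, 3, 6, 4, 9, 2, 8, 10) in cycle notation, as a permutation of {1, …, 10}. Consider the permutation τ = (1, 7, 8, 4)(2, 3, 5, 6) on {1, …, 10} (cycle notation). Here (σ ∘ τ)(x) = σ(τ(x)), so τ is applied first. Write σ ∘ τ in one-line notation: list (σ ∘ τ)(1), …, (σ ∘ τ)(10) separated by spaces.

5 6 3 7 4 8 10 9 2 1

(σ ∘ τ)(x) = σ(τ(x)). Computing each image: σ(τ(1)) = σ(7) = 5, σ(τ(2)) = σ(3) = 6, σ(τ(3)) = σ(5) = 3, σ(τ(4)) = σ(1) = 7, σ(τ(5)) = σ(6) = 4, σ(τ(6)) = σ(2) = 8, σ(τ(7)) = σ(8) = 10, σ(τ(8)) = σ(4) = 9, σ(τ(9)) = σ(9) = 2, σ(τ(10)) = σ(10) = 1.
Hence σ ∘ τ = [5 6 3 7 4 8 10 9 2 1].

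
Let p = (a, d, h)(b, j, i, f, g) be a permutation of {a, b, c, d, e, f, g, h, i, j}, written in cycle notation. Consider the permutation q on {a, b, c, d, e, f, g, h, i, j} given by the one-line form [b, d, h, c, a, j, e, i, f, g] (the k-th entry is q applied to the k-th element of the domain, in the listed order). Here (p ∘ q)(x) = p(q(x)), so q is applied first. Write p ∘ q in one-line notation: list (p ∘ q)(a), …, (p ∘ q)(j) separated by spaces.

j h a c d i e f g b

Chase each element through q then p: a → b → j; b → d → h; c → h → a; d → c → c; e → a → d; f → j → i; g → e → e; h → i → f; i → f → g; j → g → b.
So p ∘ q in one-line form is j h a c d i e f g b.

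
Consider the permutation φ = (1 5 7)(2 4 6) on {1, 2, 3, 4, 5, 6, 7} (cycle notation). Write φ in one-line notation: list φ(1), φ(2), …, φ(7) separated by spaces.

5 4 3 6 7 2 1

Image by image: 1↦5, 2↦4, 3↦3, 4↦6, 5↦7, 6↦2, 7↦1.
Listing these in domain order gives 5 4 3 6 7 2 1.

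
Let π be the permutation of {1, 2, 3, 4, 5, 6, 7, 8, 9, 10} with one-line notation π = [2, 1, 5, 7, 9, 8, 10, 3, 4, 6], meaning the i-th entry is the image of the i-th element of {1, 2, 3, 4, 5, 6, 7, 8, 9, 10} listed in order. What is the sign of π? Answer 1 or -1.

1

In disjoint-cycle form the cycle lengths are 8, 2.
A cycle of length ℓ contributes ℓ−1 transpositions, so π is a product of 7 + 1 = 8 transpositions — even.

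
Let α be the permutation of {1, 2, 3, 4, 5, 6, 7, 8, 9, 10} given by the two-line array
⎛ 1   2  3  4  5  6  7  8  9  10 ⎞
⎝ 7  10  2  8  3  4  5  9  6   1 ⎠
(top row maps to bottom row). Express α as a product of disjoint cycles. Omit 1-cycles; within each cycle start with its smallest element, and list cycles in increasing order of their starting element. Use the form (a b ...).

Iterating α from 1 gives 1 → 7 → 5 → 3 → 2 → 10 → 1; that is the 6-cycle (1 7 5 3 2 10).
Repeating from the next unused element and collecting all non-trivial cycles gives (1 7 5 3 2 10)(4 8 9 6).

(1 7 5 3 2 10)(4 8 9 6)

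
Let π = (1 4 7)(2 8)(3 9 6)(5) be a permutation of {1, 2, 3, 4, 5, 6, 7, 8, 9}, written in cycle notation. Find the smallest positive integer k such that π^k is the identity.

The disjoint cycles have lengths 3, 3, 2, 1.
Since disjoint cycles commute, ord(π) = lcm(3, 3, 2) = 6.

6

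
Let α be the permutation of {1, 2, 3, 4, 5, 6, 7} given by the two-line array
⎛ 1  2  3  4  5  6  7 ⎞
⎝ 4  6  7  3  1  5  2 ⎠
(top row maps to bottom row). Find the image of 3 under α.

The entry below 3 in the array is 7, so α(3) = 7.

7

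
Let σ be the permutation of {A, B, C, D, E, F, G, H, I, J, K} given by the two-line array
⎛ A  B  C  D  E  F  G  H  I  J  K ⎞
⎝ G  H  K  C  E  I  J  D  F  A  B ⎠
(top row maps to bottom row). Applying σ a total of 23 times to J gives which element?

G

Tracing J → A → … returns to J after 3 steps, so J lies in a 3-cycle (A, G, J).
Since the cycle has length 3, σ^23 acts on it the same as σ^2 (23 mod 3 = 2).
Advancing 2 steps from J: J → A → G.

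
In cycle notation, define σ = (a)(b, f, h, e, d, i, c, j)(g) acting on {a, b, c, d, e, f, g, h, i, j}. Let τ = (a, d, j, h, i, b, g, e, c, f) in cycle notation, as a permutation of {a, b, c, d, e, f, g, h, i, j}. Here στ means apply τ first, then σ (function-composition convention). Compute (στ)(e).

j

(στ)(e) = σ(τ(e)). τ(e) = c, then σ(c) = j. So (στ)(e) = j.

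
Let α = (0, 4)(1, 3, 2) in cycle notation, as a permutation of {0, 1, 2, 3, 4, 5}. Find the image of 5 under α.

5

5 does not appear in any cycle of α, so it is a fixed point: α(5) = 5.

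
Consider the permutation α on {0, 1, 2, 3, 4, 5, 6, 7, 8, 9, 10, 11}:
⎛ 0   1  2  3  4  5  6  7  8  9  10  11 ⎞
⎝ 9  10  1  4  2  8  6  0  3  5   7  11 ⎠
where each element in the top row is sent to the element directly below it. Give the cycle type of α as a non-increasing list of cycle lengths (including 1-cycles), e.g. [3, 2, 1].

[10, 1, 1]

The disjoint cycles are (0, 9, 5, 8, 3, 4, 2, 1, 10, 7)(6)(11), with lengths 10, 1, 1 in non-increasing order.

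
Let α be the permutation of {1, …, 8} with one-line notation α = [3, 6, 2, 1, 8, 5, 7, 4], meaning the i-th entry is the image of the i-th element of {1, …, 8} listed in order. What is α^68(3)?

4

Tracing 3 → 2 → … returns to 3 after 7 steps, so 3 lies in a 7-cycle (1, 3, 2, 6, 5, 8, 4).
Since the cycle has length 7, α^68 acts on it the same as α^5 (68 mod 7 = 5).
Stepping 5 places around the cycle: 3 → 2 → 6 → 5 → 8 → 4.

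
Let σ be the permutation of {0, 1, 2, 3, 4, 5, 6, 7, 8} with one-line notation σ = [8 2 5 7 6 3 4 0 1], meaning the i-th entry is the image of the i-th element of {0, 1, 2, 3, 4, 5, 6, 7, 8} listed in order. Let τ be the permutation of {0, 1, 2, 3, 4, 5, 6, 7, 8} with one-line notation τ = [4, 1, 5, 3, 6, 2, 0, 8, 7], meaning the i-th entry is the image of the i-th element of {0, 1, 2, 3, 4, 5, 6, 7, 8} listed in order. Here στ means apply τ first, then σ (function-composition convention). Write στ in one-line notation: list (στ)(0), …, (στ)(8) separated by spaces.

6 2 3 7 4 5 8 1 0

(στ)(x) = σ(τ(x)). Computing each image: σ(τ(0)) = σ(4) = 6, σ(τ(1)) = σ(1) = 2, σ(τ(2)) = σ(5) = 3, σ(τ(3)) = σ(3) = 7, σ(τ(4)) = σ(6) = 4, σ(τ(5)) = σ(2) = 5, σ(τ(6)) = σ(0) = 8, σ(τ(7)) = σ(8) = 1, σ(τ(8)) = σ(7) = 0.
Hence στ = [6 2 3 7 4 5 8 1 0].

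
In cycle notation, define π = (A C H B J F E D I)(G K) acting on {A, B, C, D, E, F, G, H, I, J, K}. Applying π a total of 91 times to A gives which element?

A lies in the 9-cycle (A C H B J F E D I).
On a 9-cycle, π^9 is the identity, so π^91 = π^1 there (91 ≡ 1 mod 9).
Stepping 1 place around the cycle: A → C.

C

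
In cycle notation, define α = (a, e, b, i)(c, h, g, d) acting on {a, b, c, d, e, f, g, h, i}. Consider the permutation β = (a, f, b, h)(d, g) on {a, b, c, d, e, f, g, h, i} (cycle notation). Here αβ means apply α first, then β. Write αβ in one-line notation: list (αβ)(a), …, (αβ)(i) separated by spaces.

(αβ)(x) = β(α(x)). Computing each image: β(α(a)) = β(e) = e, β(α(b)) = β(i) = i, β(α(c)) = β(h) = a, β(α(d)) = β(c) = c, β(α(e)) = β(b) = h, β(α(f)) = β(f) = b, β(α(g)) = β(d) = g, β(α(h)) = β(g) = d, β(α(i)) = β(a) = f.
Hence αβ = [e i a c h b g d f].

e i a c h b g d f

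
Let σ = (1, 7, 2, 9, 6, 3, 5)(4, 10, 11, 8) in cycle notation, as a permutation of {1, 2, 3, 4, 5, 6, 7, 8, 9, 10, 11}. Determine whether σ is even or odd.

odd

The cycle lengths are 7, 4.
A cycle of length ℓ contributes ℓ−1 transpositions, so σ is a product of 6 + 3 = 9 transpositions — odd.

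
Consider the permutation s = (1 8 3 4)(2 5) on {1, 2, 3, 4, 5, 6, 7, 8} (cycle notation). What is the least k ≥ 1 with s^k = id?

4

The disjoint cycles have lengths 4, 2, 1, 1.
The order of s is the least common multiple of its cycle lengths: lcm(4, 2) = 4.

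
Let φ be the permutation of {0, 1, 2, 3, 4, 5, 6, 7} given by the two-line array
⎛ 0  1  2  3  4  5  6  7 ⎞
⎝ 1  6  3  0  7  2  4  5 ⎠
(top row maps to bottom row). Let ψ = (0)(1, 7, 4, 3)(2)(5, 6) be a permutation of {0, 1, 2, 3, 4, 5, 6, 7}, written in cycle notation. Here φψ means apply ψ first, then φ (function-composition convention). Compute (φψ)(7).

ψ(7) = 4, then φ(4) = 7; composing gives (φψ)(7) = 7.

7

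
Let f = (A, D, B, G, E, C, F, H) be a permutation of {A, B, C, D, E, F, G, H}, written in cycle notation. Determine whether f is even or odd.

The cycle lengths are 8.
A cycle of length ℓ contributes ℓ−1 transpositions, so f is a product of 7 transpositions — odd.

odd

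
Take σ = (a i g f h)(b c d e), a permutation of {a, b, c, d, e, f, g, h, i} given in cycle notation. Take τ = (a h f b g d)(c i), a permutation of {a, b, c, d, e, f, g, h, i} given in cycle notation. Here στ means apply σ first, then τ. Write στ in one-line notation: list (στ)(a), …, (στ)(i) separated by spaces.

c i a e g f b h d

(στ)(x) = τ(σ(x)). Computing each image: τ(σ(a)) = τ(i) = c, τ(σ(b)) = τ(c) = i, τ(σ(c)) = τ(d) = a, τ(σ(d)) = τ(e) = e, τ(σ(e)) = τ(b) = g, τ(σ(f)) = τ(h) = f, τ(σ(g)) = τ(f) = b, τ(σ(h)) = τ(a) = h, τ(σ(i)) = τ(g) = d.
Hence στ = [c i a e g f b h d].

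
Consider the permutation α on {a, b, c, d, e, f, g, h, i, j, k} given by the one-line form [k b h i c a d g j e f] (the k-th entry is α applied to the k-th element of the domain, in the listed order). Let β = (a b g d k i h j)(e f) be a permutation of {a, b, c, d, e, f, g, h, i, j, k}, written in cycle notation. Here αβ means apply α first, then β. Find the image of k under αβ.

α(k) = f, then β(f) = e; composing gives (αβ)(k) = e.

e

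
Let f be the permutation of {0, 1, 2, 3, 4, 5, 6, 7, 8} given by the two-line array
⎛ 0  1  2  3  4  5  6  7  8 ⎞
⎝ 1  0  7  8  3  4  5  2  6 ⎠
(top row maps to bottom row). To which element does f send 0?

The entry below 0 in the array is 1, so f(0) = 1.

1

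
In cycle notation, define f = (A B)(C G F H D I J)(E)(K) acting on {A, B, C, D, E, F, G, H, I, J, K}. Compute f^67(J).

H

J lies in the 7-cycle (C G F H D I J).
On a 7-cycle, f^7 is the identity, so f^67 = f^4 there (67 ≡ 4 mod 7).
Stepping 4 places around the cycle: J → C → G → F → H.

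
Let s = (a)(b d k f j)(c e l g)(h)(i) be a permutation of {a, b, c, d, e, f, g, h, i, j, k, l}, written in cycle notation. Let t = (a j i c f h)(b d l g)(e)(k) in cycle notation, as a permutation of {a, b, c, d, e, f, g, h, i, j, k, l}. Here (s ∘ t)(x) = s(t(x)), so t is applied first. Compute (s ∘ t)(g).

t(g) = b, then s(b) = d; composing gives (s ∘ t)(g) = d.

d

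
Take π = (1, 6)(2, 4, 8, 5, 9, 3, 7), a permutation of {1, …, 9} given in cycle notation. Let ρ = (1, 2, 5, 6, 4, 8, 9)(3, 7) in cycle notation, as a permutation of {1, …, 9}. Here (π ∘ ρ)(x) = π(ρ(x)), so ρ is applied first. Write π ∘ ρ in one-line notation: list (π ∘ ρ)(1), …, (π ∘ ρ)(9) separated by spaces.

For each element, apply ρ then π: 1 → 2 → 4; 2 → 5 → 9; 3 → 7 → 2; 4 → 8 → 5; 5 → 6 → 1; 6 → 4 → 8; 7 → 3 → 7; 8 → 9 → 3; 9 → 1 → 6.
So π ∘ ρ in one-line form is 4 9 2 5 1 8 7 3 6.

4 9 2 5 1 8 7 3 6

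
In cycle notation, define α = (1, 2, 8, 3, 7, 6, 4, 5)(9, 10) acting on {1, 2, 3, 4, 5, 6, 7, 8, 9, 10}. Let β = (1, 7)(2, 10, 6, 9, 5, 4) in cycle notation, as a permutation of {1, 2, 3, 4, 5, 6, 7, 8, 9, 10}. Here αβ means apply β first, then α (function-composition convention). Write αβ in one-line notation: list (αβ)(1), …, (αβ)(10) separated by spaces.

6 9 7 8 5 10 2 3 1 4

(αβ)(x) = α(β(x)). Computing each image: α(β(1)) = α(7) = 6, α(β(2)) = α(10) = 9, α(β(3)) = α(3) = 7, α(β(4)) = α(2) = 8, α(β(5)) = α(4) = 5, α(β(6)) = α(9) = 10, α(β(7)) = α(1) = 2, α(β(8)) = α(8) = 3, α(β(9)) = α(5) = 1, α(β(10)) = α(6) = 4.
Hence αβ = [6 9 7 8 5 10 2 3 1 4].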